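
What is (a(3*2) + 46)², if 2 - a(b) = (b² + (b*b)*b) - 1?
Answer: 41209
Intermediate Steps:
a(b) = 3 - b² - b³ (a(b) = 2 - ((b² + (b*b)*b) - 1) = 2 - ((b² + b²*b) - 1) = 2 - ((b² + b³) - 1) = 2 - (-1 + b² + b³) = 2 + (1 - b² - b³) = 3 - b² - b³)
(a(3*2) + 46)² = ((3 - (3*2)² - (3*2)³) + 46)² = ((3 - 1*6² - 1*6³) + 46)² = ((3 - 1*36 - 1*216) + 46)² = ((3 - 36 - 216) + 46)² = (-249 + 46)² = (-203)² = 41209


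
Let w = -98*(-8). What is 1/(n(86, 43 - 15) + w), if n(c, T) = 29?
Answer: 1/813 ≈ 0.0012300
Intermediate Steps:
w = 784
1/(n(86, 43 - 15) + w) = 1/(29 + 784) = 1/813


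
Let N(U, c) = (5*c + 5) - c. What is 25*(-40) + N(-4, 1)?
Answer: -991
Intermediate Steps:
N(U, c) = 5 + 4*c (N(U, c) = (5 + 5*c) - c = 5 + 4*c)
25*(-40) + N(-4, 1) = 25*(-40) + (5 + 4*1) = -1000 + (5 + 4) = -1000 + 9 = -991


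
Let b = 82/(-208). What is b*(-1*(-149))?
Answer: -6109/104 ≈ -58.740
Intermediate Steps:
b = -41/104 (b = 82*(-1/208) = -41/104 ≈ -0.39423)
b*(-1*(-149)) = -(-41)*(-149)/104 = -41/104*149 = -6109/104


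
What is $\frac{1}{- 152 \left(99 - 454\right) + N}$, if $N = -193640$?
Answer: $- \frac{1}{139680} \approx -7.1592 \cdot 10^{-6}$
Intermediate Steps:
$\frac{1}{- 152 \left(99 - 454\right) + N} = \frac{1}{- 152 \left(99 - 454\right) - 193640} = \frac{1}{\left(-152\right) \left(-355\right) - 193640} = \frac{1}{53960 - 193640} = \frac{1}{-139680} = - \frac{1}{139680}$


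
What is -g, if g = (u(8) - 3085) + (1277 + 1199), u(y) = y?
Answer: 601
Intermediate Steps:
g = -601 (g = (8 - 3085) + (1277 + 1199) = -3077 + 2476 = -601)
-g = -1*(-601) = 601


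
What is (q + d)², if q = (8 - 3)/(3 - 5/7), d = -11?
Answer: 19881/256 ≈ 77.660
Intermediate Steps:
q = 35/16 (q = 5/(3 - 5*⅐) = 5/(3 - 5/7) = 5/(16/7) = 5*(7/16) = 35/16 ≈ 2.1875)
(q + d)² = (35/16 - 11)² = (-141/16)² = 19881/256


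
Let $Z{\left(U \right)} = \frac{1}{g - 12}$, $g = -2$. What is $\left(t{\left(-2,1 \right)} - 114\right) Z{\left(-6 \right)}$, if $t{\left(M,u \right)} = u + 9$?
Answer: $\frac{52}{7} \approx 7.4286$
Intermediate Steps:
$t{\left(M,u \right)} = 9 + u$
$Z{\left(U \right)} = - \frac{1}{14}$ ($Z{\left(U \right)} = \frac{1}{-2 - 12} = \frac{1}{-14} = - \frac{1}{14}$)
$\left(t{\left(-2,1 \right)} - 114\right) Z{\left(-6 \right)} = \left(\left(9 + 1\right) - 114\right) \left(- \frac{1}{14}\right) = \left(10 - 114\right) \left(- \frac{1}{14}\right) = \left(-104\right) \left(- \frac{1}{14}\right) = \frac{52}{7}$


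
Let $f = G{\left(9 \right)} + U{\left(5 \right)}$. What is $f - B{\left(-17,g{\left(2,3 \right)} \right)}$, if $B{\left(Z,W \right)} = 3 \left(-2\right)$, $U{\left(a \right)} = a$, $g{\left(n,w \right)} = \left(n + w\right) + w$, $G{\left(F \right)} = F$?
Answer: $20$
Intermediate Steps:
$g{\left(n,w \right)} = n + 2 w$
$B{\left(Z,W \right)} = -6$
$f = 14$ ($f = 9 + 5 = 14$)
$f - B{\left(-17,g{\left(2,3 \right)} \right)} = 14 - -6 = 14 + 6 = 20$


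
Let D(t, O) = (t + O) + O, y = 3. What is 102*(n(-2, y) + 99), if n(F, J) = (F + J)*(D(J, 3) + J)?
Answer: 11322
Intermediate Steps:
D(t, O) = t + 2*O (D(t, O) = (O + t) + O = t + 2*O)
n(F, J) = (6 + 2*J)*(F + J) (n(F, J) = (F + J)*((J + 2*3) + J) = (F + J)*((J + 6) + J) = (F + J)*((6 + J) + J) = (F + J)*(6 + 2*J) = (6 + 2*J)*(F + J))
102*(n(-2, y) + 99) = 102*((2*3² + 6*(-2) + 6*3 + 2*(-2)*3) + 99) = 102*((2*9 - 12 + 18 - 12) + 99) = 102*((18 - 12 + 18 - 12) + 99) = 102*(12 + 99) = 102*111 = 11322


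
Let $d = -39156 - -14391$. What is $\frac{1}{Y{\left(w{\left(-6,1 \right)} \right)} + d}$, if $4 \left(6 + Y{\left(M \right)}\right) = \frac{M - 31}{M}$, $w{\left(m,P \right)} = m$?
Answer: $- \frac{24}{594467} \approx -4.0372 \cdot 10^{-5}$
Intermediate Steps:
$d = -24765$ ($d = -39156 + 14391 = -24765$)
$Y{\left(M \right)} = -6 + \frac{-31 + M}{4 M}$ ($Y{\left(M \right)} = -6 + \frac{\left(M - 31\right) \frac{1}{M}}{4} = -6 + \frac{\left(-31 + M\right) \frac{1}{M}}{4} = -6 + \frac{\frac{1}{M} \left(-31 + M\right)}{4} = -6 + \frac{-31 + M}{4 M}$)
$\frac{1}{Y{\left(w{\left(-6,1 \right)} \right)} + d} = \frac{1}{\frac{-31 - -138}{4 \left(-6\right)} - 24765} = \frac{1}{\frac{1}{4} \left(- \frac{1}{6}\right) \left(-31 + 138\right) - 24765} = \frac{1}{\frac{1}{4} \left(- \frac{1}{6}\right) 107 - 24765} = \frac{1}{- \frac{107}{24} - 24765} = \frac{1}{- \frac{594467}{24}} = - \frac{24}{594467}$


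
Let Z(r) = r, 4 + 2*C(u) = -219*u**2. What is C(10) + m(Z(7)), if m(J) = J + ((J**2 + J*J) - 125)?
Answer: -10972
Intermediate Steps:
C(u) = -2 - 219*u**2/2 (C(u) = -2 + (-219*u**2)/2 = -2 - 219*u**2/2)
m(J) = -125 + J + 2*J**2 (m(J) = J + ((J**2 + J**2) - 125) = J + (2*J**2 - 125) = J + (-125 + 2*J**2) = -125 + J + 2*J**2)
C(10) + m(Z(7)) = (-2 - 219/2*10**2) + (-125 + 7 + 2*7**2) = (-2 - 219/2*100) + (-125 + 7 + 2*49) = (-2 - 10950) + (-125 + 7 + 98) = -10952 - 20 = -10972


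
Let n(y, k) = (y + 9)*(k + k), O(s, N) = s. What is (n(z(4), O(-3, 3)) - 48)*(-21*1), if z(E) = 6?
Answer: 2898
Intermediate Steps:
n(y, k) = 2*k*(9 + y) (n(y, k) = (9 + y)*(2*k) = 2*k*(9 + y))
(n(z(4), O(-3, 3)) - 48)*(-21*1) = (2*(-3)*(9 + 6) - 48)*(-21*1) = (2*(-3)*15 - 48)*(-21) = (-90 - 48)*(-21) = -138*(-21) = 2898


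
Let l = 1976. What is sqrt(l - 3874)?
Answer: I*sqrt(1898) ≈ 43.566*I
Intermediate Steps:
sqrt(l - 3874) = sqrt(1976 - 3874) = sqrt(-1898) = I*sqrt(1898)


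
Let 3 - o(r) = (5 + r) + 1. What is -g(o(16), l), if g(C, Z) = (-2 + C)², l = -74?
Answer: -441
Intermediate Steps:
o(r) = -3 - r (o(r) = 3 - ((5 + r) + 1) = 3 - (6 + r) = 3 + (-6 - r) = -3 - r)
-g(o(16), l) = -(-2 + (-3 - 1*16))² = -(-2 + (-3 - 16))² = -(-2 - 19)² = -1*(-21)² = -1*441 = -441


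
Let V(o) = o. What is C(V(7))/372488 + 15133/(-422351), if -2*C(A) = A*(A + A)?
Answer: -5657556103/157320679288 ≈ -0.035962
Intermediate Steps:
C(A) = -A**2 (C(A) = -A*(A + A)/2 = -A*2*A/2 = -A**2)
C(V(7))/372488 + 15133/(-422351) = -1*7**2/372488 + 15133/(-422351) = -1*49*(1/372488) + 15133*(-1/422351) = -49*1/372488 - 15133/422351 = -49/372488 - 15133/422351 = -5657556103/157320679288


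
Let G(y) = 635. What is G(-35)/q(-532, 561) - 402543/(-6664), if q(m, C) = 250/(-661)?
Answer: -15861637/9800 ≈ -1618.5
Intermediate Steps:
q(m, C) = -250/661 (q(m, C) = 250*(-1/661) = -250/661)
G(-35)/q(-532, 561) - 402543/(-6664) = 635/(-250/661) - 402543/(-6664) = 635*(-661/250) - 402543*(-1/6664) = -83947/50 + 23679/392 = -15861637/9800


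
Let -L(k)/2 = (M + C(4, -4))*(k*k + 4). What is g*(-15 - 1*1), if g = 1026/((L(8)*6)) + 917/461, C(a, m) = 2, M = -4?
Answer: -328255/7837 ≈ -41.885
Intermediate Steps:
L(k) = 16 + 4*k² (L(k) = -2*(-4 + 2)*(k*k + 4) = -(-4)*(k² + 4) = -(-4)*(4 + k²) = -2*(-8 - 2*k²) = 16 + 4*k²)
g = 328255/125392 (g = 1026/(((16 + 4*8²)*6)) + 917/461 = 1026/(((16 + 4*64)*6)) + 917*(1/461) = 1026/(((16 + 256)*6)) + 917/461 = 1026/((272*6)) + 917/461 = 1026/1632 + 917/461 = 1026*(1/1632) + 917/461 = 171/272 + 917/461 = 328255/125392 ≈ 2.6178)
g*(-15 - 1*1) = 328255*(-15 - 1*1)/125392 = 328255*(-15 - 1)/125392 = (328255/125392)*(-16) = -328255/7837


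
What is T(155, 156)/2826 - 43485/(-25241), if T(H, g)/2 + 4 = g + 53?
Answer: 66618710/35665533 ≈ 1.8679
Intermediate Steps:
T(H, g) = 98 + 2*g (T(H, g) = -8 + 2*(g + 53) = -8 + 2*(53 + g) = -8 + (106 + 2*g) = 98 + 2*g)
T(155, 156)/2826 - 43485/(-25241) = (98 + 2*156)/2826 - 43485/(-25241) = (98 + 312)*(1/2826) - 43485*(-1/25241) = 410*(1/2826) + 43485/25241 = 205/1413 + 43485/25241 = 66618710/35665533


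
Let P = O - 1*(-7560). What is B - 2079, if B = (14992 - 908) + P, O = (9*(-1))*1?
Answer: 19556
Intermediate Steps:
O = -9 (O = -9*1 = -9)
P = 7551 (P = -9 - 1*(-7560) = -9 + 7560 = 7551)
B = 21635 (B = (14992 - 908) + 7551 = 14084 + 7551 = 21635)
B - 2079 = 21635 - 2079 = 19556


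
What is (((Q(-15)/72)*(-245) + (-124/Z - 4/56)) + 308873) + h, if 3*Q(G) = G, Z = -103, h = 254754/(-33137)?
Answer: 531343778982245/1720207944 ≈ 3.0888e+5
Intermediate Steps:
h = -254754/33137 (h = 254754*(-1/33137) = -254754/33137 ≈ -7.6879)
Q(G) = G/3
(((Q(-15)/72)*(-245) + (-124/Z - 4/56)) + 308873) + h = (((((⅓)*(-15))/72)*(-245) + (-124/(-103) - 4/56)) + 308873) - 254754/33137 = ((-5*1/72*(-245) + (-124*(-1/103) - 4*1/56)) + 308873) - 254754/33137 = ((-5/72*(-245) + (124/103 - 1/14)) + 308873) - 254754/33137 = ((1225/72 + 1633/1442) + 308873) - 254754/33137 = (942013/51912 + 308873) - 254754/33137 = 16035157189/51912 - 254754/33137 = 531343778982245/1720207944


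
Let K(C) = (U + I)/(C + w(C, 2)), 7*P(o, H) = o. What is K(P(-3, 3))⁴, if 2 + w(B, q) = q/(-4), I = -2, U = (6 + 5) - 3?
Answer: 49787136/2825761 ≈ 17.619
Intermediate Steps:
U = 8 (U = 11 - 3 = 8)
w(B, q) = -2 - q/4 (w(B, q) = -2 + q/(-4) = -2 + q*(-¼) = -2 - q/4)
P(o, H) = o/7
K(C) = 6/(-5/2 + C) (K(C) = (8 - 2)/(C + (-2 - ¼*2)) = 6/(C + (-2 - ½)) = 6/(C - 5/2) = 6/(-5/2 + C))
K(P(-3, 3))⁴ = (12/(-5 + 2*((⅐)*(-3))))⁴ = (12/(-5 + 2*(-3/7)))⁴ = (12/(-5 - 6/7))⁴ = (12/(-41/7))⁴ = (12*(-7/41))⁴ = (-84/41)⁴ = 49787136/2825761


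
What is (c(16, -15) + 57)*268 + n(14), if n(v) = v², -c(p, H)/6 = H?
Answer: 39592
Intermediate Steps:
c(p, H) = -6*H
(c(16, -15) + 57)*268 + n(14) = (-6*(-15) + 57)*268 + 14² = (90 + 57)*268 + 196 = 147*268 + 196 = 39396 + 196 = 39592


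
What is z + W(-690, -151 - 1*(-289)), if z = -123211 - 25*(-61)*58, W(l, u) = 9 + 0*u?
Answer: -34752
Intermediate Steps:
W(l, u) = 9 (W(l, u) = 9 + 0 = 9)
z = -34761 (z = -123211 + 1525*58 = -123211 + 88450 = -34761)
z + W(-690, -151 - 1*(-289)) = -34761 + 9 = -34752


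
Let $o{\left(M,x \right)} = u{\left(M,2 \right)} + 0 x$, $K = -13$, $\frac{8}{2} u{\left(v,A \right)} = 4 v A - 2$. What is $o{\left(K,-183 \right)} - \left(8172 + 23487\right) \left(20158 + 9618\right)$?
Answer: $- \frac{1885356821}{2} \approx -9.4268 \cdot 10^{8}$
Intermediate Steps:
$u{\left(v,A \right)} = - \frac{1}{2} + A v$ ($u{\left(v,A \right)} = \frac{4 v A - 2}{4} = \frac{4 A v - 2}{4} = \frac{-2 + 4 A v}{4} = - \frac{1}{2} + A v$)
$o{\left(M,x \right)} = - \frac{1}{2} + 2 M$ ($o{\left(M,x \right)} = \left(- \frac{1}{2} + 2 M\right) + 0 x = \left(- \frac{1}{2} + 2 M\right) + 0 = - \frac{1}{2} + 2 M$)
$o{\left(K,-183 \right)} - \left(8172 + 23487\right) \left(20158 + 9618\right) = \left(- \frac{1}{2} + 2 \left(-13\right)\right) - \left(8172 + 23487\right) \left(20158 + 9618\right) = \left(- \frac{1}{2} - 26\right) - 31659 \cdot 29776 = - \frac{53}{2} - 942678384 = - \frac{1885356821}{2}$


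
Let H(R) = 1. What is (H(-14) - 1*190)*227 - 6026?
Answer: -48929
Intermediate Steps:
(H(-14) - 1*190)*227 - 6026 = (1 - 1*190)*227 - 6026 = (1 - 190)*227 - 6026 = -189*227 - 6026 = -42903 - 6026 = -48929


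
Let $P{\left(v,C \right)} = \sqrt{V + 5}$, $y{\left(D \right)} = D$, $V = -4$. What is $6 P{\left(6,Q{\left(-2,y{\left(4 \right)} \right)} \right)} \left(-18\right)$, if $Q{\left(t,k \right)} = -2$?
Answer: $-108$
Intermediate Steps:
$P{\left(v,C \right)} = 1$ ($P{\left(v,C \right)} = \sqrt{-4 + 5} = \sqrt{1} = 1$)
$6 P{\left(6,Q{\left(-2,y{\left(4 \right)} \right)} \right)} \left(-18\right) = 6 \cdot 1 \left(-18\right) = 6 \left(-18\right) = -108$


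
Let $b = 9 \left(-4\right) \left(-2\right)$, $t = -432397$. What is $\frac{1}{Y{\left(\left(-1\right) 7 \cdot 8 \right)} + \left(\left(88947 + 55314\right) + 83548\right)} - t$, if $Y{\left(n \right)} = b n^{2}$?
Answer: $\frac{196135711598}{453601} \approx 4.324 \cdot 10^{5}$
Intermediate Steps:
$b = 72$ ($b = \left(-36\right) \left(-2\right) = 72$)
$Y{\left(n \right)} = 72 n^{2}$
$\frac{1}{Y{\left(\left(-1\right) 7 \cdot 8 \right)} + \left(\left(88947 + 55314\right) + 83548\right)} - t = \frac{1}{72 \left(\left(-1\right) 7 \cdot 8\right)^{2} + \left(\left(88947 + 55314\right) + 83548\right)} - -432397 = \frac{1}{72 \left(\left(-7\right) 8\right)^{2} + \left(144261 + 83548\right)} + 432397 = \frac{1}{72 \left(-56\right)^{2} + 227809} + 432397 = \frac{1}{72 \cdot 3136 + 227809} + 432397 = \frac{1}{225792 + 227809} + 432397 = \frac{1}{453601} + 432397 = \frac{196135711598}{453601}$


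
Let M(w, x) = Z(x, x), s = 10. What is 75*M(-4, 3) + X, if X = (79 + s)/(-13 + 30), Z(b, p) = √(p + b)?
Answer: 89/17 + 75*√6 ≈ 188.95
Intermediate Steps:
Z(b, p) = √(b + p)
M(w, x) = √2*√x (M(w, x) = √(x + x) = √(2*x) = √2*√x)
X = 89/17 (X = (79 + 10)/(-13 + 30) = 89/17 ≈ 5.2353)
75*M(-4, 3) + X = 75*(√2*√3) + 89/17 = 75*√6 + 89/17 = 89/17 + 75*√6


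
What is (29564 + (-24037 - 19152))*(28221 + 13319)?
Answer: -565982500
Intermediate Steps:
(29564 + (-24037 - 19152))*(28221 + 13319) = (29564 - 43189)*41540 = -13625*41540 = -565982500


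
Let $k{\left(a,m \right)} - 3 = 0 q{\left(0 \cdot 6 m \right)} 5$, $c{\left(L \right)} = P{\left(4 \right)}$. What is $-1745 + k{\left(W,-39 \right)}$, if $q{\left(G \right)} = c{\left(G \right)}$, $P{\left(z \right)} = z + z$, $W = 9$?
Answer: $-1742$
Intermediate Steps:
$P{\left(z \right)} = 2 z$
$c{\left(L \right)} = 8$ ($c{\left(L \right)} = 2 \cdot 4 = 8$)
$q{\left(G \right)} = 8$
$k{\left(a,m \right)} = 3$ ($k{\left(a,m \right)} = 3 + 0 \cdot 8 \cdot 5 = 3 + 0 \cdot 5 = 3 + 0 = 3$)
$-1745 + k{\left(W,-39 \right)} = -1745 + 3 = -1742$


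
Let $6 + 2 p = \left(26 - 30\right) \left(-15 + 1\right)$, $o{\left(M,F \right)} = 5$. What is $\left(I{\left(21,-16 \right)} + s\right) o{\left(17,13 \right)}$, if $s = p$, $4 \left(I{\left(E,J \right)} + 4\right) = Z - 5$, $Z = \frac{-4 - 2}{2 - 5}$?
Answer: $\frac{405}{4} \approx 101.25$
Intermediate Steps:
$Z = 2$ ($Z = - \frac{6}{-3} = \left(-6\right) \left(- \frac{1}{3}\right) = 2$)
$p = 25$ ($p = -3 + \frac{\left(26 - 30\right) \left(-15 + 1\right)}{2} = -3 + \frac{\left(-4\right) \left(-14\right)}{2} = -3 + \frac{1}{2} \cdot 56 = -3 + 28 = 25$)
$I{\left(E,J \right)} = - \frac{19}{4}$ ($I{\left(E,J \right)} = -4 + \frac{2 - 5}{4} = -4 + \frac{1}{4} \left(-3\right) = -4 - \frac{3}{4} = - \frac{19}{4}$)
$s = 25$
$\left(I{\left(21,-16 \right)} + s\right) o{\left(17,13 \right)} = \left(- \frac{19}{4} + 25\right) 5 = \frac{81}{4} \cdot 5 = \frac{405}{4}$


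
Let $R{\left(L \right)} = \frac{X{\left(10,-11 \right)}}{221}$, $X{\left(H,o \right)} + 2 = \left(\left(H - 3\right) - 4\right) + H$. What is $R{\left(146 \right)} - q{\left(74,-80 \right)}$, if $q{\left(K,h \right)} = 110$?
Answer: $- \frac{24299}{221} \approx -109.95$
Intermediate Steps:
$X{\left(H,o \right)} = -9 + 2 H$ ($X{\left(H,o \right)} = -2 + \left(\left(\left(H - 3\right) - 4\right) + H\right) = -2 + \left(\left(\left(-3 + H\right) - 4\right) + H\right) = -2 + \left(\left(-7 + H\right) + H\right) = -2 + \left(-7 + 2 H\right) = -9 + 2 H$)
$R{\left(L \right)} = \frac{11}{221}$ ($R{\left(L \right)} = \frac{-9 + 2 \cdot 10}{221} = \left(-9 + 20\right) \frac{1}{221} = 11 \cdot \frac{1}{221} = \frac{11}{221}$)
$R{\left(146 \right)} - q{\left(74,-80 \right)} = \frac{11}{221} - 110 = - \frac{24299}{221}$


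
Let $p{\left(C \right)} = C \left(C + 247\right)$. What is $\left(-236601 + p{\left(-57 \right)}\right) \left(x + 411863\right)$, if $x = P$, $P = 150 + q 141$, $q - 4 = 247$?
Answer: $-110701619124$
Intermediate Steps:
$q = 251$ ($q = 4 + 247 = 251$)
$P = 35541$ ($P = 150 + 251 \cdot 141 = 150 + 35391 = 35541$)
$x = 35541$
$p{\left(C \right)} = C \left(247 + C\right)$
$\left(-236601 + p{\left(-57 \right)}\right) \left(x + 411863\right) = \left(-236601 - 57 \left(247 - 57\right)\right) \left(35541 + 411863\right) = \left(-236601 - 10830\right) 447404 = \left(-247431\right) 447404 = -110701619124$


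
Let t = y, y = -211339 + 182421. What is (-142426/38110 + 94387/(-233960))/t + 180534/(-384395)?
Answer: -930690733464771057/1982241391565238320 ≈ -0.46951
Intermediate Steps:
y = -28918
t = -28918
(-142426/38110 + 94387/(-233960))/t + 180534/(-384395) = (-142426/38110 + 94387/(-233960))/(-28918) + 180534/(-384395) = (-142426*1/38110 + 94387*(-1/233960))*(-1/28918) + 180534*(-1/384395) = (-71213/19055 - 94387/233960)*(-1/28918) - 180534/384395 = -3691907553/891621560*(-1/28918) - 180534/384395 = 3691907553/25783912272080 - 180534/384395 = -930690733464771057/1982241391565238320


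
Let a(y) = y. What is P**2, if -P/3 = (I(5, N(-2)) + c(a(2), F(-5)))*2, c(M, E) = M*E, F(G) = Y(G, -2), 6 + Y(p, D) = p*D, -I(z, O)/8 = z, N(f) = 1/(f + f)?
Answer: 36864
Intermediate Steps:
N(f) = 1/(2*f)
I(z, O) = -8*z
Y(p, D) = -6 + D*p (Y(p, D) = -6 + p*D = -6 + D*p)
F(G) = -6 - 2*G
c(M, E) = E*M
P = 192 (P = -3*(-8*5 + (-6 - 2*(-5))*2)*2 = -3*(-40 + (-6 + 10)*2)*2 = -3*(-40 + 4*2)*2 = -3*(-40 + 8)*2 = -(-96)*2 = -3*(-64) = 192)
P**2 = 192**2 = 36864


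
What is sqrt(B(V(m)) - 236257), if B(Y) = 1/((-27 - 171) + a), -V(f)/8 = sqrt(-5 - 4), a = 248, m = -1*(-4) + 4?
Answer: I*sqrt(23625698)/10 ≈ 486.06*I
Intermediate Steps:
m = 8 (m = 4 + 4 = 8)
V(f) = -24*I (V(f) = -8*sqrt(-5 - 4) = -24*I)
B(Y) = 1/50 (B(Y) = 1/((-27 - 171) + 248) = 1/(-198 + 248) = 1/50)
sqrt(B(V(m)) - 236257) = sqrt(1/50 - 236257) = sqrt(-11812849/50) = I*sqrt(23625698)/10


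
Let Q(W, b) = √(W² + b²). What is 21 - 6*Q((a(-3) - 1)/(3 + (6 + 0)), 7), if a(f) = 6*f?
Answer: 21 - 2*√4330/3 ≈ -22.868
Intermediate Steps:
21 - 6*Q((a(-3) - 1)/(3 + (6 + 0)), 7) = 21 - 6*√(((6*(-3) - 1)/(3 + (6 + 0)))² + 7²) = 21 - 6*√(((-18 - 1)/(3 + 6))² + 49) = 21 - 6*√((-19/9)² + 49) = 21 - 6*√(361/81 + 49) = 21 - 2*√4330/3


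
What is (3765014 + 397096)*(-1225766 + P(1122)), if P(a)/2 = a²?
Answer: 5377454444220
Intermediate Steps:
P(a) = 2*a²
(3765014 + 397096)*(-1225766 + P(1122)) = (3765014 + 397096)*(-1225766 + 2*1122²) = 4162110*(-1225766 + 2*1258884) = 4162110*(-1225766 + 2517768) = 4162110*1292002 = 5377454444220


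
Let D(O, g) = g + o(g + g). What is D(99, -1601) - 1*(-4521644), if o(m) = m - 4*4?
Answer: 4516825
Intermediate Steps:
o(m) = -16 + m (o(m) = m - 16 = -16 + m)
D(O, g) = -16 + 3*g (D(O, g) = g + (-16 + (g + g)) = g + (-16 + 2*g) = -16 + 3*g)
D(99, -1601) - 1*(-4521644) = (-16 + 3*(-1601)) - 1*(-4521644) = (-16 - 4803) + 4521644 = -4819 + 4521644 = 4516825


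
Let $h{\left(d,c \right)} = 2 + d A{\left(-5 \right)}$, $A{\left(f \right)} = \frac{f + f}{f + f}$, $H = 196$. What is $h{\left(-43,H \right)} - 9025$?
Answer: $-9066$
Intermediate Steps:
$A{\left(f \right)} = 1$ ($A{\left(f \right)} = \frac{2 f}{2 f} = 2 f \frac{1}{2 f} = 1$)
$h{\left(d,c \right)} = 2 + d$ ($h{\left(d,c \right)} = 2 + d 1 = 2 + d$)
$h{\left(-43,H \right)} - 9025 = \left(2 - 43\right) - 9025 = -41 - 9025 = -9066$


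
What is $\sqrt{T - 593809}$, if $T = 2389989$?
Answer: $2 \sqrt{449045} \approx 1340.2$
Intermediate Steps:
$\sqrt{T - 593809} = \sqrt{2389989 - 593809} = \sqrt{1796180} = 2 \sqrt{449045}$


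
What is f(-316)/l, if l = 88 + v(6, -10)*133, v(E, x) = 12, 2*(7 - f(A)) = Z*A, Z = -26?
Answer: -4101/1684 ≈ -2.4353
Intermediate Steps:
f(A) = 7 + 13*A (f(A) = 7 - (-13)*A = 7 + 13*A)
l = 1684 (l = 88 + 12*133 = 88 + 1596 = 1684)
f(-316)/l = (7 + 13*(-316))/1684 = (7 - 4108)*(1/1684) = -4101*1/1684 = -4101/1684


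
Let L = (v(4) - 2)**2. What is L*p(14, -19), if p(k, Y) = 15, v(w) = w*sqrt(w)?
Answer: 540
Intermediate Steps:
v(w) = w**(3/2)
L = 36 (L = (4**(3/2) - 2)**2 = (8 - 2)**2 = 6**2 = 36)
L*p(14, -19) = 36*15 = 540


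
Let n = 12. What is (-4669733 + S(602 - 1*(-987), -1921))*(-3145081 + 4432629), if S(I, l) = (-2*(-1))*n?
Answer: -6012474483532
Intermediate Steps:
S(I, l) = 24 (S(I, l) = -2*(-1)*12 = 2*12 = 24)
(-4669733 + S(602 - 1*(-987), -1921))*(-3145081 + 4432629) = (-4669733 + 24)*(-3145081 + 4432629) = -4669709*1287548 = -6012474483532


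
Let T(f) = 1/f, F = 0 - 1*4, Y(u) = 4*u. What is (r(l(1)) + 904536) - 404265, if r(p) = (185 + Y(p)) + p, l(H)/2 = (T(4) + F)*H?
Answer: 1000837/2 ≈ 5.0042e+5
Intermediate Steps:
F = -4 (F = 0 - 4 = -4)
l(H) = -15*H/2 (l(H) = 2*((1/4 - 4)*H) = 2*(-15*H/4) = -15*H/2)
r(p) = 185 + 5*p (r(p) = (185 + 4*p) + p = 185 + 5*p)
(r(l(1)) + 904536) - 404265 = ((185 + 5*(-15/2*1)) + 904536) - 404265 = ((185 + 5*(-15/2)) + 904536) - 404265 = ((185 - 75/2) + 904536) - 404265 = (295/2 + 904536) - 404265 = 1809367/2 - 404265 = 1000837/2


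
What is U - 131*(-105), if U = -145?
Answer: 13610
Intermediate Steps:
U - 131*(-105) = -145 - 131*(-105) = -145 + 13755 = 13610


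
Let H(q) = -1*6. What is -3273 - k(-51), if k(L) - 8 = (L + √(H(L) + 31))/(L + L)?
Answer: -167354/51 ≈ -3281.4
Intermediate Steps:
H(q) = -6
k(L) = 8 + (5 + L)/(2*L) (k(L) = 8 + (L + √(-6 + 31))/(L + L) = 8 + (L + √25)/((2*L)) = 8 + (L + 5)*(1/(2*L)) = 8 + (5 + L)*(1/(2*L)) = 8 + (5 + L)/(2*L))
-3273 - k(-51) = -3273 - (5 + 17*(-51))/(2*(-51)) = -3273 - (-1)*(5 - 867)/(2*51) = -3273 - (-1)*(-862)/(2*51) = -3273 - 1*431/51 = -3273 - 431/51 = -167354/51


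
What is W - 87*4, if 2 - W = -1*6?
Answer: -340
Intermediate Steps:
W = 8 (W = 2 - (-1)*6 = 2 - 1*(-6) = 2 + 6 = 8)
W - 87*4 = 8 - 87*4 = 8 - 348 = -340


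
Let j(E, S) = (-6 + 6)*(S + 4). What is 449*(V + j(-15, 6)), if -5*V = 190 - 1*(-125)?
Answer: -28287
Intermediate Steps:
j(E, S) = 0 (j(E, S) = 0*(4 + S) = 0)
V = -63 (V = -(190 - 1*(-125))/5 = -(190 + 125)/5 = -1/5*315 = -63)
449*(V + j(-15, 6)) = 449*(-63 + 0) = 449*(-63) = -28287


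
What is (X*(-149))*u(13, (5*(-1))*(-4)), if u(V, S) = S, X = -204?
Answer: 607920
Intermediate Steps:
(X*(-149))*u(13, (5*(-1))*(-4)) = (-204*(-149))*((5*(-1))*(-4)) = 30396*(-5*(-4)) = 30396*20 = 607920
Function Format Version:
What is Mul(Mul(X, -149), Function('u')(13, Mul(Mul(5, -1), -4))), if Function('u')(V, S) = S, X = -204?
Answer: 607920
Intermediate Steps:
Mul(Mul(X, -149), Function('u')(13, Mul(Mul(5, -1), -4))) = Mul(Mul(-204, -149), Mul(Mul(5, -1), -4)) = Mul(30396, Mul(-5, -4)) = Mul(30396, 20) = 607920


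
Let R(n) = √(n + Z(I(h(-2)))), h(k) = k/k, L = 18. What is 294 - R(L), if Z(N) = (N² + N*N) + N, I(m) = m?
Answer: 294 - √21 ≈ 289.42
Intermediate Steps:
h(k) = 1
Z(N) = N + 2*N² (Z(N) = (N² + N²) + N = 2*N² + N = N + 2*N²)
R(n) = √(3 + n) (R(n) = √(n + 1*(1 + 2*1)) = √(n + 1*(1 + 2)) = √(n + 1*3) = √(n + 3) = √(3 + n))
294 - R(L) = 294 - √(3 + 18) = 294 - √21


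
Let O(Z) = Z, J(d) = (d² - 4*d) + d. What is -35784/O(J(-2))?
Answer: -17892/5 ≈ -3578.4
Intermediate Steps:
J(d) = d² - 3*d
-35784/O(J(-2)) = -35784*(-1/(2*(-3 - 2))) = -35784/((-2*(-5))) = -35784/10 = -35784*⅒ = -17892/5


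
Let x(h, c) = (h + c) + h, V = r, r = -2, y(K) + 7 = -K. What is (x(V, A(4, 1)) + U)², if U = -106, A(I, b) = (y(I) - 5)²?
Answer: 21316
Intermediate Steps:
y(K) = -7 - K
A(I, b) = (-12 - I)² (A(I, b) = ((-7 - I) - 5)² = (-12 - I)²)
V = -2
x(h, c) = c + 2*h (x(h, c) = (c + h) + h = c + 2*h)
(x(V, A(4, 1)) + U)² = (((12 + 4)² + 2*(-2)) - 106)² = ((16² - 4) - 106)² = ((256 - 4) - 106)² = (252 - 106)² = 146² = 21316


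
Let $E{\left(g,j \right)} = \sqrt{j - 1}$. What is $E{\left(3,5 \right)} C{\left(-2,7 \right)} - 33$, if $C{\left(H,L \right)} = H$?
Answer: $-37$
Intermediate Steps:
$E{\left(g,j \right)} = \sqrt{-1 + j}$
$E{\left(3,5 \right)} C{\left(-2,7 \right)} - 33 = \sqrt{-1 + 5} \left(-2\right) - 33 = \sqrt{4} \left(-2\right) - 33 = 2 \left(-2\right) - 33 = -4 - 33 = -37$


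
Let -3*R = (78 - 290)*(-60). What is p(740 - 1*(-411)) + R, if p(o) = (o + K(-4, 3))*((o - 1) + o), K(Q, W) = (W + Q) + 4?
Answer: 2651114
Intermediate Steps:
K(Q, W) = 4 + Q + W (K(Q, W) = (Q + W) + 4 = 4 + Q + W)
p(o) = (-1 + 2*o)*(3 + o) (p(o) = (o + (4 - 4 + 3))*((o - 1) + o) = (o + 3)*((-1 + o) + o) = (3 + o)*(-1 + 2*o) = (-1 + 2*o)*(3 + o))
R = -4240 (R = -(78 - 290)*(-60)/3 = -(-212)*(-60)/3 = -⅓*12720 = -4240)
p(740 - 1*(-411)) + R = (-3 + 2*(740 - 1*(-411))² + 5*(740 - 1*(-411))) - 4240 = (-3 + 2*(740 + 411)² + 5*(740 + 411)) - 4240 = (-3 + 2*1151² + 5*1151) - 4240 = (-3 + 2*1324801 + 5755) - 4240 = (-3 + 2649602 + 5755) - 4240 = 2655354 - 4240 = 2651114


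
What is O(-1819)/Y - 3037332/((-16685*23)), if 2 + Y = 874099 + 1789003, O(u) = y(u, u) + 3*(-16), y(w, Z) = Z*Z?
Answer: 1871690801303/204395588100 ≈ 9.1572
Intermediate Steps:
y(w, Z) = Z**2
O(u) = -48 + u**2 (O(u) = u**2 + 3*(-16) = u**2 - 48 = -48 + u**2)
Y = 2663100 (Y = -2 + (874099 + 1789003) = -2 + 2663102 = 2663100)
O(-1819)/Y - 3037332/((-16685*23)) = (-48 + (-1819)**2)/2663100 - 3037332/((-16685*23)) = (-48 + 3308761)*(1/2663100) - 3037332/(-383755) = 3308713*(1/2663100) - 3037332*(-1/383755) = 3308713/2663100 + 3037332/383755 = 1871690801303/204395588100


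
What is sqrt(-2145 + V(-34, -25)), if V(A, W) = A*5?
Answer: I*sqrt(2315) ≈ 48.114*I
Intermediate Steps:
V(A, W) = 5*A
sqrt(-2145 + V(-34, -25)) = sqrt(-2145 + 5*(-34)) = sqrt(-2145 - 170) = sqrt(-2315) = I*sqrt(2315)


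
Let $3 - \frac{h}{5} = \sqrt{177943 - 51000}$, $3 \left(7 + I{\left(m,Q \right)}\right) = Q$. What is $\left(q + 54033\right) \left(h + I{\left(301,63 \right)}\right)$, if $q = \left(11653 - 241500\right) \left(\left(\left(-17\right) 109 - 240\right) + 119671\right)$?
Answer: $-783721999457 + 135124482665 \sqrt{126943} \approx 4.736 \cdot 10^{13}$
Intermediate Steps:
$q = -27024950566$ ($q = - 229847 \left(\left(-1853 - 240\right) + 119671\right) = - 229847 \left(-2093 + 119671\right) = \left(-229847\right) 117578 = -27024950566$)
$I{\left(m,Q \right)} = -7 + \frac{Q}{3}$
$h = 15 - 5 \sqrt{126943}$ ($h = 15 - 5 \sqrt{177943 - 51000} = 15 - 5 \sqrt{126943} \approx -1766.5$)
$\left(q + 54033\right) \left(h + I{\left(301,63 \right)}\right) = \left(-27024950566 + 54033\right) \left(\left(15 - 5 \sqrt{126943}\right) + \left(-7 + \frac{1}{3} \cdot 63\right)\right) = - 27024896533 \left(\left(15 - 5 \sqrt{126943}\right) + \left(-7 + 21\right)\right) = - 27024896533 \left(\left(15 - 5 \sqrt{126943}\right) + 14\right) = - 27024896533 \left(29 - 5 \sqrt{126943}\right) = -783721999457 + 135124482665 \sqrt{126943}$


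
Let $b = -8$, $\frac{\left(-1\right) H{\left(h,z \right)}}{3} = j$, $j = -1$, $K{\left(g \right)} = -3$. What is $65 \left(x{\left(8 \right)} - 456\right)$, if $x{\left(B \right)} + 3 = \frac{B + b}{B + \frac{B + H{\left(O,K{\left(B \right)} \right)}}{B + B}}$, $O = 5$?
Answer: $-29835$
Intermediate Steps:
$H{\left(h,z \right)} = 3$ ($H{\left(h,z \right)} = \left(-3\right) \left(-1\right) = 3$)
$x{\left(B \right)} = -3 + \frac{-8 + B}{B + \frac{3 + B}{2 B}}$ ($x{\left(B \right)} = -3 + \frac{B - 8}{B + \frac{B + 3}{B + B}} = -3 + \frac{-8 + B}{B + \frac{3 + B}{2 B}}$)
$65 \left(x{\left(8 \right)} - 456\right) = 65 \left(\frac{-9 - 152 - 4 \cdot 8^{2}}{3 + 8 + 2 \cdot 8^{2}} - 456\right) = 65 \left(\frac{-9 - 152 - 256}{3 + 8 + 2 \cdot 64} - 456\right) = 65 \left(\frac{-9 - 152 - 256}{3 + 8 + 128} - 456\right) = 65 \left(\frac{1}{139} \left(-417\right) - 456\right) = 65 \left(-3 - 456\right) = 65 \left(-459\right) = -29835$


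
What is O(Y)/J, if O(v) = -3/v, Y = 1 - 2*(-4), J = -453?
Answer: 1/1359 ≈ 0.00073584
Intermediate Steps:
Y = 9 (Y = 1 + 8 = 9)
O(Y)/J = -3/9/(-453) = -3*⅑*(-1/453) = -⅓*(-1/453) = 1/1359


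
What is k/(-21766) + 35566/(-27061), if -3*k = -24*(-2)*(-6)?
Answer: -388363706/294504863 ≈ -1.3187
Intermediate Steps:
k = 96 (k = -(-24*(-2))*(-6)/3 = -16*(-6) = -1/3*(-288) = 96)
k/(-21766) + 35566/(-27061) = 96/(-21766) + 35566/(-27061) = 96*(-1/21766) + 35566*(-1/27061) = -48/10883 - 35566/27061 = -388363706/294504863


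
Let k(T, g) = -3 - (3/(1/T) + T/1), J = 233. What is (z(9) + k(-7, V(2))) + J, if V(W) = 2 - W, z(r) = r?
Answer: 267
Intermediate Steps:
k(T, g) = -3 - 4*T (k(T, g) = -3 - (3*T + T*1) = -3 - (3*T + T) = -3 - 4*T)
(z(9) + k(-7, V(2))) + J = (9 + (-3 - 4*(-7))) + 233 = (9 + (-3 + 28)) + 233 = (9 + 25) + 233 = 34 + 233 = 267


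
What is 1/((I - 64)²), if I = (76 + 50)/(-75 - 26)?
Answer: 10201/43428100 ≈ 0.00023489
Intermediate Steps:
I = -126/101 (I = 126/(-101) = 126*(-1/101) = -126/101 ≈ -1.2475)
1/((I - 64)²) = 1/((-126/101 - 64)²) = 1/((-6590/101)²) = 1/(43428100/10201) = 10201/43428100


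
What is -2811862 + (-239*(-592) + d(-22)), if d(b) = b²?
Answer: -2669890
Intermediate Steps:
-2811862 + (-239*(-592) + d(-22)) = -2811862 + (-239*(-592) + (-22)²) = -2811862 + (141488 + 484) = -2811862 + 141972 = -2669890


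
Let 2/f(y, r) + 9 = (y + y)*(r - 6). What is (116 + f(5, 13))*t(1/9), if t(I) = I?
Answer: 7078/549 ≈ 12.893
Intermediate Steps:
f(y, r) = 2/(-9 + 2*y*(-6 + r)) (f(y, r) = 2/(-9 + (y + y)*(r - 6)) = 2/(-9 + (2*y)*(-6 + r)) = 2/(-9 + 2*y*(-6 + r)))
(116 + f(5, 13))*t(1/9) = (116 + 2/(-9 - 12*5 + 2*13*5))/9 = (116 + 2/(-9 - 60 + 130))*(⅑) = (116 + 2/61)*(⅑) = (7078/61)*(⅑) = 7078/549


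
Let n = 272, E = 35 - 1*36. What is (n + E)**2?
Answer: 73441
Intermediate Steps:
E = -1 (E = 35 - 36 = -1)
(n + E)**2 = (272 - 1)**2 = 271**2 = 73441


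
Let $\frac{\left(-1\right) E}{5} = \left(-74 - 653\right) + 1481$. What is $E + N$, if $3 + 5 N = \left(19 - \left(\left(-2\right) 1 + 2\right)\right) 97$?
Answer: $-3402$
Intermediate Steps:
$N = 368$ ($N = - \frac{3}{5} + \frac{\left(19 - \left(\left(-2\right) 1 + 2\right)\right) 97}{5} = - \frac{3}{5} + \frac{\left(19 - \left(-2 + 2\right)\right) 97}{5} = - \frac{3}{5} + \frac{\left(19 - 0\right) 97}{5} = - \frac{3}{5} + \frac{\left(19 + 0\right) 97}{5} = - \frac{3}{5} + \frac{19 \cdot 97}{5} = - \frac{3}{5} + \frac{1}{5} \cdot 1843 = - \frac{3}{5} + \frac{1843}{5} = 368$)
$E = -3770$ ($E = - 5 \left(\left(-74 - 653\right) + 1481\right) = - 5 \left(-727 + 1481\right) = \left(-5\right) 754 = -3770$)
$E + N = -3770 + 368 = -3402$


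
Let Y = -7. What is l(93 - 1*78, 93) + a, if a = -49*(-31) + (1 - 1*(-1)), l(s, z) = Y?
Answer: 1514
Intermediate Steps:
l(s, z) = -7
a = 1521 (a = 1519 + (1 + 1) = 1519 + 2 = 1521)
l(93 - 1*78, 93) + a = -7 + 1521 = 1514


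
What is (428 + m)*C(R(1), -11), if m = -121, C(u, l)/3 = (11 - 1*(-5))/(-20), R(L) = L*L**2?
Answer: -3684/5 ≈ -736.80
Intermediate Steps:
R(L) = L**3
C(u, l) = -12/5 (C(u, l) = 3*((11 - 1*(-5))/(-20)) = 3*((11 + 5)*(-1/20)) = 3*(16*(-1/20)) = 3*(-4/5) = -12/5)
(428 + m)*C(R(1), -11) = (428 - 121)*(-12/5) = 307*(-12/5) = -3684/5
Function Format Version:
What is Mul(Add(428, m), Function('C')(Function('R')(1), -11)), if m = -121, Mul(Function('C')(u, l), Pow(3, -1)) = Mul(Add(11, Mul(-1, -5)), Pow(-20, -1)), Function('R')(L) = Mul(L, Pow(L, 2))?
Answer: Rational(-3684, 5) ≈ -736.80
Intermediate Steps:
Function('R')(L) = Pow(L, 3)
Function('C')(u, l) = Rational(-12, 5) (Function('C')(u, l) = Mul(3, Mul(Add(11, Mul(-1, -5)), Pow(-20, -1))) = Mul(3, Mul(Add(11, 5), Rational(-1, 20))) = Mul(3, Mul(16, Rational(-1, 20))) = Mul(3, Rational(-4, 5)) = Rational(-12, 5))
Mul(Add(428, m), Function('C')(Function('R')(1), -11)) = Mul(Add(428, -121), Rational(-12, 5)) = Mul(307, Rational(-12, 5)) = Rational(-3684, 5)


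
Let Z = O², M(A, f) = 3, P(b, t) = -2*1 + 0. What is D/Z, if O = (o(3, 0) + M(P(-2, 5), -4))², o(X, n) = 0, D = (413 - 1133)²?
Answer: 6400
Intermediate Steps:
P(b, t) = -2 (P(b, t) = -2 + 0 = -2)
D = 518400 (D = (-720)² = 518400)
O = 9 (O = (0 + 3)² = 3² = 9)
Z = 81 (Z = 9² = 81)
D/Z = 518400/81 = 518400*(1/81) = 6400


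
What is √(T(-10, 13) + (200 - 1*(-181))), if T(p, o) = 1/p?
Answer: √38090/10 ≈ 19.517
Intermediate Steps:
√(T(-10, 13) + (200 - 1*(-181))) = √(1/(-10) + (200 - 1*(-181))) = √(-⅒ + (200 + 181)) = √(-⅒ + 381) = √(3809/10) = √38090/10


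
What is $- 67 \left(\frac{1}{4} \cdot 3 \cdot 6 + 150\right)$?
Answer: $- \frac{20703}{2} \approx -10352.0$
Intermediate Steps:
$- 67 \left(\frac{1}{4} \cdot 3 \cdot 6 + 150\right) = - 67 \left(\frac{3}{4} \cdot 6 + 150\right) = - 67 \left(\frac{9}{2} + 150\right) = \left(-67\right) \frac{309}{2} = - \frac{20703}{2}$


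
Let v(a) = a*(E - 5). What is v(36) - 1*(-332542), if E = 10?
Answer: 332722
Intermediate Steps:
v(a) = 5*a (v(a) = a*(10 - 5) = a*5 = 5*a)
v(36) - 1*(-332542) = 5*36 - 1*(-332542) = 180 + 332542 = 332722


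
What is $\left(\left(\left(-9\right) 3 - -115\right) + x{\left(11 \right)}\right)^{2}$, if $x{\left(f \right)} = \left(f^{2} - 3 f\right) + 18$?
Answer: $37636$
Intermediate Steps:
$x{\left(f \right)} = 18 + f^{2} - 3 f$
$\left(\left(\left(-9\right) 3 - -115\right) + x{\left(11 \right)}\right)^{2} = \left(\left(\left(-9\right) 3 - -115\right) + \left(18 + 11^{2} - 33\right)\right)^{2} = \left(\left(-27 + 115\right) + \left(18 + 121 - 33\right)\right)^{2} = \left(88 + 106\right)^{2} = 194^{2} = 37636$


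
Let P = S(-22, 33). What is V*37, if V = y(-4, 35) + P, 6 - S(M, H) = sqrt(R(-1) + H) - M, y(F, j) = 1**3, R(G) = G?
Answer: -555 - 148*sqrt(2) ≈ -764.30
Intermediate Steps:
y(F, j) = 1
S(M, H) = 6 + M - sqrt(-1 + H) (S(M, H) = 6 - (sqrt(-1 + H) - M) = 6 + (M - sqrt(-1 + H)) = 6 + M - sqrt(-1 + H))
P = -16 - 4*sqrt(2) (P = 6 - 22 - sqrt(-1 + 33) = 6 - 22 - sqrt(32) = 6 - 22 - 4*sqrt(2) = -16 - 4*sqrt(2) ≈ -21.657)
V = -15 - 4*sqrt(2) (V = 1 + (-16 - 4*sqrt(2)) = -15 - 4*sqrt(2) ≈ -20.657)
V*37 = (-15 - 4*sqrt(2))*37 = -555 - 148*sqrt(2)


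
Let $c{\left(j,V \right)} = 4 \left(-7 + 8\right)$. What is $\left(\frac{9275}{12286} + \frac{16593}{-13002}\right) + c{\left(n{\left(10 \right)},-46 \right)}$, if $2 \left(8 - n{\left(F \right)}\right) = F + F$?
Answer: $\frac{46308520}{13311881} \approx 3.4787$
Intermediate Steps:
$n{\left(F \right)} = 8 - F$ ($n{\left(F \right)} = 8 - \frac{F + F}{2} = 8 - \frac{2 F}{2} = 8 - F$)
$c{\left(j,V \right)} = 4$ ($c{\left(j,V \right)} = 4 \cdot 1 = 4$)
$\left(\frac{9275}{12286} + \frac{16593}{-13002}\right) + c{\left(n{\left(10 \right)},-46 \right)} = \left(\frac{9275}{12286} + \frac{16593}{-13002}\right) + 4 = \left(9275 \cdot \frac{1}{12286} + 16593 \left(- \frac{1}{13002}\right)\right) + 4 = \left(\frac{9275}{12286} - \frac{5531}{4334}\right) + 4 = - \frac{6939004}{13311881} + 4 = \frac{46308520}{13311881}$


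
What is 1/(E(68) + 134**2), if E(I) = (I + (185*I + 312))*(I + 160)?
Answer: 1/2972836 ≈ 3.3638e-7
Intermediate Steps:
E(I) = (160 + I)*(312 + 186*I) (E(I) = (I + (312 + 185*I))*(160 + I) = (312 + 186*I)*(160 + I) = (160 + I)*(312 + 186*I))
1/(E(68) + 134**2) = 1/((49920 + 186*68**2 + 30072*68) + 134**2) = 1/((49920 + 186*4624 + 2044896) + 17956) = 1/((49920 + 860064 + 2044896) + 17956) = 1/(2954880 + 17956) = 1/2972836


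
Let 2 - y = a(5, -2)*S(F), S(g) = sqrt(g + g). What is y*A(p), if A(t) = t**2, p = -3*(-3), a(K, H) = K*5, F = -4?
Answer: 162 - 4050*I*sqrt(2) ≈ 162.0 - 5727.6*I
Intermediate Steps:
a(K, H) = 5*K
p = 9
S(g) = sqrt(2)*sqrt(g) (S(g) = sqrt(2*g) = sqrt(2)*sqrt(g))
y = 2 - 50*I*sqrt(2) (y = 2 - 5*5*sqrt(2)*sqrt(-4) = 2 - 25*sqrt(2)*(2*I) = 2 - 25*2*I*sqrt(2) = 2 - 50*I*sqrt(2) ≈ 2.0 - 70.711*I)
y*A(p) = (2 - 50*I*sqrt(2))*9**2 = (2 - 50*I*sqrt(2))*81 = 162 - 4050*I*sqrt(2)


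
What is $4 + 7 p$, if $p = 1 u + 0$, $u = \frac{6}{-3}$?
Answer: $-10$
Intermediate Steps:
$u = -2$ ($u = 6 \left(- \frac{1}{3}\right) = -2$)
$p = -2$ ($p = 1 \left(-2\right) + 0 = -2 + 0 = -2$)
$4 + 7 p = 4 + 7 \left(-2\right) = 4 - 14 = -10$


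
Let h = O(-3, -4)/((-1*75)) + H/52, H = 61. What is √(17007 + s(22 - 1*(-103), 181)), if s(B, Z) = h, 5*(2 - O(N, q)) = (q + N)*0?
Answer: √2586939069/390 ≈ 130.42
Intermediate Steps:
O(N, q) = 2 (O(N, q) = 2 - (q + N)*0/5 = 2 - (N + q)*0/5 = 2 - ⅕*0 = 2 + 0 = 2)
h = 4471/3900 (h = 2/((-1*75)) + 61/52 = 2/(-75) + 61*(1/52) = 2*(-1/75) + 61/52 = -2/75 + 61/52 = 4471/3900 ≈ 1.1464)
s(B, Z) = 4471/3900
√(17007 + s(22 - 1*(-103), 181)) = √(17007 + 4471/3900) = √(66331771/3900) = √2586939069/390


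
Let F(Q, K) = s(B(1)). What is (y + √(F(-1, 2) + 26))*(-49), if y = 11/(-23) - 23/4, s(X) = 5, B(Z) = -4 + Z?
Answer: 28077/92 - 49*√31 ≈ 32.364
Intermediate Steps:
F(Q, K) = 5
y = -573/92 (y = 11*(-1/23) - 23*¼ = -11/23 - 23/4 = -573/92 ≈ -6.2283)
(y + √(F(-1, 2) + 26))*(-49) = (-573/92 + √(5 + 26))*(-49) = (-573/92 + √31)*(-49) = 28077/92 - 49*√31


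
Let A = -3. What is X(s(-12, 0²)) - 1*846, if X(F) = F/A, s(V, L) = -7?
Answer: -2531/3 ≈ -843.67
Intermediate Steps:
X(F) = -F/3 (X(F) = F/(-3) = F*(-⅓) = -F/3)
X(s(-12, 0²)) - 1*846 = -⅓*(-7) - 1*846 = 7/3 - 846 = -2531/3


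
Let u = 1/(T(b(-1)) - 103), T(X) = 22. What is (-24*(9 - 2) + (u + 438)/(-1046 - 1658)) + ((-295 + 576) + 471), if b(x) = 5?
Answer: 9836503/16848 ≈ 583.84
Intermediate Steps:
u = -1/81 (u = 1/(22 - 103) = 1/(-81) = -1/81 ≈ -0.012346)
(-24*(9 - 2) + (u + 438)/(-1046 - 1658)) + ((-295 + 576) + 471) = (-24*(9 - 2) + (-1/81 + 438)/(-1046 - 1658)) + ((-295 + 576) + 471) = (-24*7 + (35477/81)/(-2704)) + (281 + 471) = (-168 + (35477/81)*(-1/2704)) + 752 = (-168 - 2729/16848) + 752 = -2833193/16848 + 752 = 9836503/16848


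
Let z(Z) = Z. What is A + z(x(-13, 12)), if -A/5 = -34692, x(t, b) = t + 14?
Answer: 173461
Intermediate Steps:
x(t, b) = 14 + t
A = 173460 (A = -5*(-34692) = 173460)
A + z(x(-13, 12)) = 173460 + (14 - 13) = 173460 + 1 = 173461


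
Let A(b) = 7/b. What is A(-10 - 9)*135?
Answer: -945/19 ≈ -49.737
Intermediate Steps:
A(-10 - 9)*135 = (7/(-10 - 9))*135 = (7/(-19))*135 = (7*(-1/19))*135 = -7/19*135 = -945/19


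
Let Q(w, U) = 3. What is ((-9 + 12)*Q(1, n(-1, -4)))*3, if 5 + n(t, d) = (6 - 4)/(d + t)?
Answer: 27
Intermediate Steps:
n(t, d) = -5 + 2/(d + t) (n(t, d) = -5 + (6 - 4)/(d + t) = -5 + 2/(d + t))
((-9 + 12)*Q(1, n(-1, -4)))*3 = ((-9 + 12)*3)*3 = (3*3)*3 = 9*3 = 27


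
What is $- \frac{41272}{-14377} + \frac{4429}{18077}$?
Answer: $\frac{73613607}{23626639} \approx 3.1157$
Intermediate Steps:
$- \frac{41272}{-14377} + \frac{4429}{18077} = \left(-41272\right) \left(- \frac{1}{14377}\right) + 4429 \cdot \frac{1}{18077} = \frac{3752}{1307} + \frac{4429}{18077} = \frac{73613607}{23626639}$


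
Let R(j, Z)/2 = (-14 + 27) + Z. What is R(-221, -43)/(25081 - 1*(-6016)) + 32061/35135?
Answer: 994892817/1092593095 ≈ 0.91058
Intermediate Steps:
R(j, Z) = 26 + 2*Z (R(j, Z) = 2*((-14 + 27) + Z) = 2*(13 + Z) = 26 + 2*Z)
R(-221, -43)/(25081 - 1*(-6016)) + 32061/35135 = (26 + 2*(-43))/(25081 - 1*(-6016)) + 32061/35135 = (26 - 86)/(25081 + 6016) + 32061*(1/35135) = -60/31097 + 32061/35135 = 994892817/1092593095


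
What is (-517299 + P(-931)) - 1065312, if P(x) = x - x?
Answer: -1582611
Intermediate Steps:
P(x) = 0
(-517299 + P(-931)) - 1065312 = (-517299 + 0) - 1065312 = -517299 - 1065312 = -1582611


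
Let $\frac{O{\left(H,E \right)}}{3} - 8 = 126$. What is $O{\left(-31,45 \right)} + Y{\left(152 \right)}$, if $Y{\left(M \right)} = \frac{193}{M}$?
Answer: $\frac{61297}{152} \approx 403.27$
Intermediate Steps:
$O{\left(H,E \right)} = 402$ ($O{\left(H,E \right)} = 24 + 3 \cdot 126 = 24 + 378 = 402$)
$O{\left(-31,45 \right)} + Y{\left(152 \right)} = 402 + \frac{193}{152} = \frac{61297}{152}$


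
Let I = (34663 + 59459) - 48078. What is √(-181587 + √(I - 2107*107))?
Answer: √(-181587 + I*√179405) ≈ 0.497 + 426.13*I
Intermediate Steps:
I = 46044 (I = 94122 - 48078 = 46044)
√(-181587 + √(I - 2107*107)) = √(-181587 + √(46044 - 2107*107)) = √(-181587 + √(46044 - 225449)) = √(-181587 + √(-179405)) = √(-181587 + I*√179405)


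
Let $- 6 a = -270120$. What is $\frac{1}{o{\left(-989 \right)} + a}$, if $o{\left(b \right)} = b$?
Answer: $\frac{1}{44031} \approx 2.2711 \cdot 10^{-5}$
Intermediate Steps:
$a = 45020$ ($a = \left(- \frac{1}{6}\right) \left(-270120\right) = 45020$)
$\frac{1}{o{\left(-989 \right)} + a} = \frac{1}{-989 + 45020} = \frac{1}{44031}$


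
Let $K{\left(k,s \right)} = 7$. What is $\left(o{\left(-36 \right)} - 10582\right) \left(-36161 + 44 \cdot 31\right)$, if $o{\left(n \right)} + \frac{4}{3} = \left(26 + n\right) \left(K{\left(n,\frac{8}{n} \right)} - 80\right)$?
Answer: $342866440$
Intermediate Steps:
$o{\left(n \right)} = - \frac{5698}{3} - 73 n$ ($o{\left(n \right)} = - \frac{4}{3} + \left(26 + n\right) \left(7 - 80\right) = - \frac{4}{3} + \left(26 + n\right) \left(-73\right) = - \frac{4}{3} - \left(1898 + 73 n\right) = - \frac{5698}{3} - 73 n$)
$\left(o{\left(-36 \right)} - 10582\right) \left(-36161 + 44 \cdot 31\right) = \left(\left(- \frac{5698}{3} - -2628\right) - 10582\right) \left(-36161 + 44 \cdot 31\right) = \left(\left(- \frac{5698}{3} + 2628\right) - 10582\right) \left(-36161 + 1364\right) = \left(\frac{2186}{3} - 10582\right) \left(-34797\right) = \left(- \frac{29560}{3}\right) \left(-34797\right) = 342866440$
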